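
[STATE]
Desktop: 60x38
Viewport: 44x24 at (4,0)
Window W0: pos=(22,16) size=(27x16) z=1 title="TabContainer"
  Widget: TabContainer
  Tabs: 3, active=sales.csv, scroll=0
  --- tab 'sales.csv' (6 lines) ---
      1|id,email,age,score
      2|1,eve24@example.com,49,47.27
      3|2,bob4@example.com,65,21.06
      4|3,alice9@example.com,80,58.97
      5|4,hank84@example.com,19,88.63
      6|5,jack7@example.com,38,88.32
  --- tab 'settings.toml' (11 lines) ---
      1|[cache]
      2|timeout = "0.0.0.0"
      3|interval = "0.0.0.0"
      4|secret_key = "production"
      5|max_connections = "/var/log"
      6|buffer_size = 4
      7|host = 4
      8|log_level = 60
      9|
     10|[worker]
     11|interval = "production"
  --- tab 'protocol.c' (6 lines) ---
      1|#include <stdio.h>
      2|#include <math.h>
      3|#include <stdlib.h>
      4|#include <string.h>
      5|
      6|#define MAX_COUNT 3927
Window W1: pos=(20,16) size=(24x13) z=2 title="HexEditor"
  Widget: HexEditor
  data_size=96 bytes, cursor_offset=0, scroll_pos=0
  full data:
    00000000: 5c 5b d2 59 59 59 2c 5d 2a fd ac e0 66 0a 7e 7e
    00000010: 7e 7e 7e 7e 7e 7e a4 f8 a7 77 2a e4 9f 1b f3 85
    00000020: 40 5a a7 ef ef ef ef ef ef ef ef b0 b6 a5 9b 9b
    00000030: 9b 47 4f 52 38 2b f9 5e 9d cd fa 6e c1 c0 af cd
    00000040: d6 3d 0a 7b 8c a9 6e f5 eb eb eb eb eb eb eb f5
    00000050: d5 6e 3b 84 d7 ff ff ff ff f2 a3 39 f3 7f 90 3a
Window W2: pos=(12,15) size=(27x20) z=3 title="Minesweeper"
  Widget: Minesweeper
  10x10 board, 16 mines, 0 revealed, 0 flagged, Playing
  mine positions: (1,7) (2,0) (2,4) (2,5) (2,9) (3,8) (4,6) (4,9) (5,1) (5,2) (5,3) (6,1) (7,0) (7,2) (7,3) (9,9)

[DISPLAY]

                                            
                                            
                                            
                                            
                                            
                                            
                                            
                                            
                                            
                                            
                                            
                                            
                                            
                                            
                                            
        ┏━━━━━━━━━━━━━━━━━━━━━━━━━┓         
        ┃ Minesweeper             ┃━━━━┓━━━━
        ┠─────────────────────────┨    ┃    
        ┃■■■■■■■■■■               ┃────┨────
        ┃■■■■■■■■■■               ┃ 59 ┃.tom
        ┃■■■■■■■■■■               ┃ 7e ┃────
        ┃■■■■■■■■■■               ┃ ef ┃    
        ┃■■■■■■■■■■               ┃ 52 ┃9,47
        ┃■■■■■■■■■■               ┃ 7b ┃,21.


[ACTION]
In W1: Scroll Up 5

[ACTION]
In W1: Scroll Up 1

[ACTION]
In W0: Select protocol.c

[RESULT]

                                            
                                            
                                            
                                            
                                            
                                            
                                            
                                            
                                            
                                            
                                            
                                            
                                            
                                            
                                            
        ┏━━━━━━━━━━━━━━━━━━━━━━━━━┓         
        ┃ Minesweeper             ┃━━━━┓━━━━
        ┠─────────────────────────┨    ┃    
        ┃■■■■■■■■■■               ┃────┨────
        ┃■■■■■■■■■■               ┃ 59 ┃.tom
        ┃■■■■■■■■■■               ┃ 7e ┃────
        ┃■■■■■■■■■■               ┃ ef ┃    
        ┃■■■■■■■■■■               ┃ 52 ┃    
        ┃■■■■■■■■■■               ┃ 7b ┃    


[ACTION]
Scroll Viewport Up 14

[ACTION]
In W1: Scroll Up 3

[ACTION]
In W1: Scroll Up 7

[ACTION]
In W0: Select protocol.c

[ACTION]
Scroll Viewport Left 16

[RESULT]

                                            
                                            
                                            
                                            
                                            
                                            
                                            
                                            
                                            
                                            
                                            
                                            
                                            
                                            
                                            
            ┏━━━━━━━━━━━━━━━━━━━━━━━━━┓     
            ┃ Minesweeper             ┃━━━━┓
            ┠─────────────────────────┨    ┃
            ┃■■■■■■■■■■               ┃────┨
            ┃■■■■■■■■■■               ┃ 59 ┃
            ┃■■■■■■■■■■               ┃ 7e ┃
            ┃■■■■■■■■■■               ┃ ef ┃
            ┃■■■■■■■■■■               ┃ 52 ┃
            ┃■■■■■■■■■■               ┃ 7b ┃


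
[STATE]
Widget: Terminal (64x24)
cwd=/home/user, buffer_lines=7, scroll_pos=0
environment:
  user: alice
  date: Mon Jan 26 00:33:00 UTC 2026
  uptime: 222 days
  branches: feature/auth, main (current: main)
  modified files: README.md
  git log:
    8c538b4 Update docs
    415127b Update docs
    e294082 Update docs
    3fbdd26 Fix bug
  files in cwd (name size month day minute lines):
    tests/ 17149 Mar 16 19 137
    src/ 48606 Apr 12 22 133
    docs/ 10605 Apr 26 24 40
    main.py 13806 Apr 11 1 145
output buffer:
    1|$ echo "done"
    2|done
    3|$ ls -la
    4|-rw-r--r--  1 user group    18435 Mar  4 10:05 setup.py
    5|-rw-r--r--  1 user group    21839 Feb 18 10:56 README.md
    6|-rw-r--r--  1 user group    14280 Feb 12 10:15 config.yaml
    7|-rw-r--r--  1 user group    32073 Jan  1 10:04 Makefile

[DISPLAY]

$ echo "done"                                                   
done                                                            
$ ls -la                                                        
-rw-r--r--  1 user group    18435 Mar  4 10:05 setup.py         
-rw-r--r--  1 user group    21839 Feb 18 10:56 README.md        
-rw-r--r--  1 user group    14280 Feb 12 10:15 config.yaml      
-rw-r--r--  1 user group    32073 Jan  1 10:04 Makefile         
$ █                                                             
                                                                
                                                                
                                                                
                                                                
                                                                
                                                                
                                                                
                                                                
                                                                
                                                                
                                                                
                                                                
                                                                
                                                                
                                                                
                                                                


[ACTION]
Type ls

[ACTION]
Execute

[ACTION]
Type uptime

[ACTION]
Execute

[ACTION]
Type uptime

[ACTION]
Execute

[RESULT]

$ echo "done"                                                   
done                                                            
$ ls -la                                                        
-rw-r--r--  1 user group    18435 Mar  4 10:05 setup.py         
-rw-r--r--  1 user group    21839 Feb 18 10:56 README.md        
-rw-r--r--  1 user group    14280 Feb 12 10:15 config.yaml      
-rw-r--r--  1 user group    32073 Jan  1 10:04 Makefile         
$ ls                                                            
tests/  src/  docs/  main.py                                    
$ uptime                                                        
 10:00  up 222 days                                             
$ uptime                                                        
 10:00  up 222 days                                             
$ █                                                             
                                                                
                                                                
                                                                
                                                                
                                                                
                                                                
                                                                
                                                                
                                                                
                                                                


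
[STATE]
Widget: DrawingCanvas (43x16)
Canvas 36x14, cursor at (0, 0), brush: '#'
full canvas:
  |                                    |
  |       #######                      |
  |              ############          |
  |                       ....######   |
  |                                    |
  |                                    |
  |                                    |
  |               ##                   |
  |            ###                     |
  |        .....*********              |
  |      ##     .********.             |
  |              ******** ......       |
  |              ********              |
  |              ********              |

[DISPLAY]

+                                          
       #######                             
              ############                 
                       ....######          
                                           
                                           
                                           
               ##                          
            ###                            
        .....*********                     
      ##     .********.                    
              ******** ......              
              ********                     
              ********                     
                                           
                                           


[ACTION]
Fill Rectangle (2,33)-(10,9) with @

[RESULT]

+                                          
       #######                             
         @@@@@@@@@@@@@@@@@@@@@@@@@         
         @@@@@@@@@@@@@@@@@@@@@@@@@         
         @@@@@@@@@@@@@@@@@@@@@@@@@         
         @@@@@@@@@@@@@@@@@@@@@@@@@         
         @@@@@@@@@@@@@@@@@@@@@@@@@         
         @@@@@@@@@@@@@@@@@@@@@@@@@         
         @@@@@@@@@@@@@@@@@@@@@@@@@         
        .@@@@@@@@@@@@@@@@@@@@@@@@@         
      ## @@@@@@@@@@@@@@@@@@@@@@@@@         
              ******** ......              
              ********                     
              ********                     
                                           
                                           


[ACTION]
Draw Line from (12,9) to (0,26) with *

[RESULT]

+                         *                
       #######          **                 
         @@@@@@@@@@@@@@*@@@@@@@@@@         
         @@@@@@@@@@@@@*@@@@@@@@@@@         
         @@@@@@@@@@@**@@@@@@@@@@@@         
         @@@@@@@@@@*@@@@@@@@@@@@@@         
         @@@@@@@@**@@@@@@@@@@@@@@@         
         @@@@@@@*@@@@@@@@@@@@@@@@@         
         @@@@@**@@@@@@@@@@@@@@@@@@         
        .@@@@*@@@@@@@@@@@@@@@@@@@@         
      ## @@@*@@@@@@@@@@@@@@@@@@@@@         
          **  ******** ......              
         *    ********                     
              ********                     
                                           
                                           


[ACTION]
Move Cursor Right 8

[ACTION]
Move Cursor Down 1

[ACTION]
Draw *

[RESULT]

                          *                
       #*#####          **                 
         @@@@@@@@@@@@@@*@@@@@@@@@@         
         @@@@@@@@@@@@@*@@@@@@@@@@@         
         @@@@@@@@@@@**@@@@@@@@@@@@         
         @@@@@@@@@@*@@@@@@@@@@@@@@         
         @@@@@@@@**@@@@@@@@@@@@@@@         
         @@@@@@@*@@@@@@@@@@@@@@@@@         
         @@@@@**@@@@@@@@@@@@@@@@@@         
        .@@@@*@@@@@@@@@@@@@@@@@@@@         
      ## @@@*@@@@@@@@@@@@@@@@@@@@@         
          **  ******** ......              
         *    ********                     
              ********                     
                                           
                                           


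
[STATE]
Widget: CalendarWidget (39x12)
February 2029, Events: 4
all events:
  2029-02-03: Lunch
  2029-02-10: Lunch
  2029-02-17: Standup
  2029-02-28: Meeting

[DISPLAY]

             February 2029             
Mo Tu We Th Fr Sa Su                   
          1  2  3*  4                  
 5  6  7  8  9 10* 11                  
12 13 14 15 16 17* 18                  
19 20 21 22 23 24 25                   
26 27 28*                              
                                       
                                       
                                       
                                       
                                       


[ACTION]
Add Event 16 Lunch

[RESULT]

             February 2029             
Mo Tu We Th Fr Sa Su                   
          1  2  3*  4                  
 5  6  7  8  9 10* 11                  
12 13 14 15 16* 17* 18                 
19 20 21 22 23 24 25                   
26 27 28*                              
                                       
                                       
                                       
                                       
                                       


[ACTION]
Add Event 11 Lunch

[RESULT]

             February 2029             
Mo Tu We Th Fr Sa Su                   
          1  2  3*  4                  
 5  6  7  8  9 10* 11*                 
12 13 14 15 16* 17* 18                 
19 20 21 22 23 24 25                   
26 27 28*                              
                                       
                                       
                                       
                                       
                                       


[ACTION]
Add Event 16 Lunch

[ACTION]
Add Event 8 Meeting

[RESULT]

             February 2029             
Mo Tu We Th Fr Sa Su                   
          1  2  3*  4                  
 5  6  7  8*  9 10* 11*                
12 13 14 15 16* 17* 18                 
19 20 21 22 23 24 25                   
26 27 28*                              
                                       
                                       
                                       
                                       
                                       


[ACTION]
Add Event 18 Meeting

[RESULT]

             February 2029             
Mo Tu We Th Fr Sa Su                   
          1  2  3*  4                  
 5  6  7  8*  9 10* 11*                
12 13 14 15 16* 17* 18*                
19 20 21 22 23 24 25                   
26 27 28*                              
                                       
                                       
                                       
                                       
                                       


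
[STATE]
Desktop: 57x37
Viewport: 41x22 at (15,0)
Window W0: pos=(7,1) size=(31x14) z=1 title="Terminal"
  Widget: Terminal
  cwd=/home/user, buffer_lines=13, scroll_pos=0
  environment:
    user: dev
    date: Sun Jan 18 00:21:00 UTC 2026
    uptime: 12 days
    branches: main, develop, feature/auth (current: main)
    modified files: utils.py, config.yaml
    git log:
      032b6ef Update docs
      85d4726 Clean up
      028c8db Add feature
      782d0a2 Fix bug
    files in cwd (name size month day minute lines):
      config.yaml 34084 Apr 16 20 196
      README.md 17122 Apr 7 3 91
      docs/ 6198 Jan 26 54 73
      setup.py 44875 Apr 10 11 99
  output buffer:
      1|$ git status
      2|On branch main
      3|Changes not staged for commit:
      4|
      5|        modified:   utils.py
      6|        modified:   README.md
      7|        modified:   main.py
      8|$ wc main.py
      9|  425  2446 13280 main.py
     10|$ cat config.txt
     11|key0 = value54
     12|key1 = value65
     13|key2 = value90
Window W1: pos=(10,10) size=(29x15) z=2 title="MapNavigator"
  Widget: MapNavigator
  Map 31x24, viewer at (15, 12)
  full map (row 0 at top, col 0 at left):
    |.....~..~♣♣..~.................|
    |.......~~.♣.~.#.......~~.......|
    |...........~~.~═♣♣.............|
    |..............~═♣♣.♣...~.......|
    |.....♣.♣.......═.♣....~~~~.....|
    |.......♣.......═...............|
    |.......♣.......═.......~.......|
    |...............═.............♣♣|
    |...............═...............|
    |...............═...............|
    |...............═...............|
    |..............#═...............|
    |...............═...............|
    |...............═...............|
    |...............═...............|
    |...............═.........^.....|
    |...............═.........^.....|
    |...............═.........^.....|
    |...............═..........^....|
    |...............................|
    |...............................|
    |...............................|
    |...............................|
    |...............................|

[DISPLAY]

                                         
━━━━━━━━━━━━━━━━━━━━━━┓                  
al                    ┃                  
──────────────────────┨                  
tatus                 ┃                  
ch main               ┃                  
 not staged for commit┃                  
                      ┃                  
 modified:   utils.py ┃                  
 modified:   README.md┃                  
━━━━━━━━━━━━━━━━━━━━━━━┓                 
Navigator              ┃                 
───────────────────────┨                 
.........═.............┃                 
.........═.............┃                 
.........═.............┃                 
.........═.............┃                 
........#═.............┃                 
.........@.............┃                 
.........═.............┃                 
.........═.............┃                 
.........═.........^...┃                 


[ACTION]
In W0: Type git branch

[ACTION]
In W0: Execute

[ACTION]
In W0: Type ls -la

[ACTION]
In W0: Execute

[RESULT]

                                         
━━━━━━━━━━━━━━━━━━━━━━┓                  
al                    ┃                  
──────────────────────┨                  
ranch                 ┃                  
                      ┃                  
op                    ┃                  
re/auth               ┃                  
a                     ┃                  
r--  1 dev group    34┃                  
━━━━━━━━━━━━━━━━━━━━━━━┓                 
Navigator              ┃                 
───────────────────────┨                 
.........═.............┃                 
.........═.............┃                 
.........═.............┃                 
.........═.............┃                 
........#═.............┃                 
.........@.............┃                 
.........═.............┃                 
.........═.............┃                 
.........═.........^...┃                 


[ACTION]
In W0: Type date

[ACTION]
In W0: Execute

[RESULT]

                                         
━━━━━━━━━━━━━━━━━━━━━━┓                  
al                    ┃                  
──────────────────────┨                  
op                    ┃                  
re/auth               ┃                  
a                     ┃                  
r--  1 dev group    34┃                  
r--  1 dev group    17┃                  
r-x  1 dev group     6┃                  
━━━━━━━━━━━━━━━━━━━━━━━┓                 
Navigator              ┃                 
───────────────────────┨                 
.........═.............┃                 
.........═.............┃                 
.........═.............┃                 
.........═.............┃                 
........#═.............┃                 
.........@.............┃                 
.........═.............┃                 
.........═.............┃                 
.........═.........^...┃                 


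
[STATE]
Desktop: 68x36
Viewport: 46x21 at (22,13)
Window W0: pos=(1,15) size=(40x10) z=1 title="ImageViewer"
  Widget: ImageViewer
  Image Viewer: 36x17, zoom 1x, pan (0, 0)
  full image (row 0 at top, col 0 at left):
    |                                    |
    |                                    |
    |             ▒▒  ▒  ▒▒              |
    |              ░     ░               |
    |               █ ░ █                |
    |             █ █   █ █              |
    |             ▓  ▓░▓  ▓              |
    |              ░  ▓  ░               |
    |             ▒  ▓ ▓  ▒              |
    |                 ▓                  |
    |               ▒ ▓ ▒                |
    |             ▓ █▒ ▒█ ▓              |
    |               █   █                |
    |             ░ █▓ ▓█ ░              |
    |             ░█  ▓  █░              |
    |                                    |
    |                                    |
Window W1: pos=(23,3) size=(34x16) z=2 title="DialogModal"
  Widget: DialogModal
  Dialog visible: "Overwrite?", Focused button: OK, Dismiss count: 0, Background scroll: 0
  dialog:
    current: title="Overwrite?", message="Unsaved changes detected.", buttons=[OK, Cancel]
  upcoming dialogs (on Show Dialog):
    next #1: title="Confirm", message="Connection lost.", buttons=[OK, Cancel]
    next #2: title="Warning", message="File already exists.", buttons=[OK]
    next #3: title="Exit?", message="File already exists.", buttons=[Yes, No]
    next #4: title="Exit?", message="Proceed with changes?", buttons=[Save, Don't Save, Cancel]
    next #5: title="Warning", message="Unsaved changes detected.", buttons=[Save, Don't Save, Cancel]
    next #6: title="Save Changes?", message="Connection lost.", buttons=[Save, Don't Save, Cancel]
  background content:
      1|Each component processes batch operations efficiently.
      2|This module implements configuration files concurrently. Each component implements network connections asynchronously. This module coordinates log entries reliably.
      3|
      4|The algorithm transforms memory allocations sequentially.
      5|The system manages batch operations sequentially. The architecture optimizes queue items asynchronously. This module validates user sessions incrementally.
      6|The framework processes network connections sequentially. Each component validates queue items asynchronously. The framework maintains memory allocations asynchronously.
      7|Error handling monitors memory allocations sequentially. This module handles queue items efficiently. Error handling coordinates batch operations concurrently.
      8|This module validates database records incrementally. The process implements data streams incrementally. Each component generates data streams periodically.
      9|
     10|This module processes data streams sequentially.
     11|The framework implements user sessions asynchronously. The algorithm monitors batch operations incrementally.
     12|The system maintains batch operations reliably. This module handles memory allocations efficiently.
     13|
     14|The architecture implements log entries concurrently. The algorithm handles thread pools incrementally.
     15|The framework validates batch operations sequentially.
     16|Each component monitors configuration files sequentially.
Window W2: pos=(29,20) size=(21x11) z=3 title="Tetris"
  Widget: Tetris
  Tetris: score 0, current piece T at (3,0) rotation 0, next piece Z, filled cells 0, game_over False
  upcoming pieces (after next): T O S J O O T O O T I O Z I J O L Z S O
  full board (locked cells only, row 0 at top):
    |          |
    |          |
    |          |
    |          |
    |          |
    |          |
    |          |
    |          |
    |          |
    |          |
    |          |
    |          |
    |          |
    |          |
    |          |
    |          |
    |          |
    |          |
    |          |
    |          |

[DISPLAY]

 ┃Th└──────────────────────────┘ r┃           
 ┃                                ┃           
━┃This module processes data strea┃           
 ┃The framework implements user se┃           
─┃The system maintains batch opera┃           
 ┗━━━━━━━━━━━━━━━━━━━━━━━━━━━━━━━━┛           
                  ┃                           
▒▒     ┏━━━━━━━━━━━━━━━━━━━┓                  
░      ┃ Tetris            ┃                  
       ┠───────────────────┨                  
 █     ┃          │Next:   ┃                  
━━━━━━━┃          │▓▓      ┃                  
       ┃          │ ▓▓     ┃                  
       ┃          │        ┃                  
       ┃          │        ┃                  
       ┃          │        ┃                  
       ┃          │Score:  ┃                  
       ┗━━━━━━━━━━━━━━━━━━━┛                  
                                              
                                              
                                              


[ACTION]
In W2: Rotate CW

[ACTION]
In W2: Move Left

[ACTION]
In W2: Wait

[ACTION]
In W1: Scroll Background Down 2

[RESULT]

 ┃Th└──────────────────────────┘ea┃           
 ┃The framework implements user se┃           
━┃The system maintains batch opera┃           
 ┃                                ┃           
─┃The architecture implements log ┃           
 ┗━━━━━━━━━━━━━━━━━━━━━━━━━━━━━━━━┛           
                  ┃                           
▒▒     ┏━━━━━━━━━━━━━━━━━━━┓                  
░      ┃ Tetris            ┃                  
       ┠───────────────────┨                  
 █     ┃          │Next:   ┃                  
━━━━━━━┃          │▓▓      ┃                  
       ┃          │ ▓▓     ┃                  
       ┃          │        ┃                  
       ┃          │        ┃                  
       ┃          │        ┃                  
       ┃          │Score:  ┃                  
       ┗━━━━━━━━━━━━━━━━━━━┛                  
                                              
                                              
                                              


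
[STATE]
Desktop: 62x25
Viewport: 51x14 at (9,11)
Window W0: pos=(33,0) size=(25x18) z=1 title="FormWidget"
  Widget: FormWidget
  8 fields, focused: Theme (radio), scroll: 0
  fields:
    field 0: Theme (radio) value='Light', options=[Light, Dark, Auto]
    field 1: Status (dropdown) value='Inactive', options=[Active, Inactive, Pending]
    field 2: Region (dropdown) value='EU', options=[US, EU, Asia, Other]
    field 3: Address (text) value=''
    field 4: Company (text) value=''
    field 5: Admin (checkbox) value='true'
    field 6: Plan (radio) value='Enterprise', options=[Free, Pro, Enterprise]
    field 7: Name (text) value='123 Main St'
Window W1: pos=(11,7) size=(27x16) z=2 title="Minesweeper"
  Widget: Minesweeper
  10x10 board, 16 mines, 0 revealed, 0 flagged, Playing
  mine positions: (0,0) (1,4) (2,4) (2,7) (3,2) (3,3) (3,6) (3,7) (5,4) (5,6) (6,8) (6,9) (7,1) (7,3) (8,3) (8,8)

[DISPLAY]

  ┃■■■■■■■■■■               ┃                   ┃  
  ┃■■■■■■■■■■               ┃                   ┃  
  ┃■■■■■■■■■■               ┃                   ┃  
  ┃■■■■■■■■■■               ┃                   ┃  
  ┃■■■■■■■■■■               ┃                   ┃  
  ┃■■■■■■■■■■               ┃                   ┃  
  ┃■■■■■■■■■■               ┃━━━━━━━━━━━━━━━━━━━┛  
  ┃■■■■■■■■■■               ┃                      
  ┃■■■■■■■■■■               ┃                      
  ┃                         ┃                      
  ┃                         ┃                      
  ┗━━━━━━━━━━━━━━━━━━━━━━━━━┛                      
                                                   
                                                   


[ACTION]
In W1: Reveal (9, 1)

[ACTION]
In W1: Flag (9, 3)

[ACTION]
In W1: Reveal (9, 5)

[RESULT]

  ┃■■■■■■■■■■               ┃                   ┃  
  ┃■■■■■■■■■■               ┃                   ┃  
  ┃■■■■■■■■■■               ┃                   ┃  
  ┃■■■■■■■■■■               ┃                   ┃  
  ┃■■■■■■■■■■               ┃                   ┃  
  ┃■■■■2212■■               ┃                   ┃  
  ┃■■■■2  2■■               ┃━━━━━━━━━━━━━━━━━━━┛  
  ┃113■2  1■■               ┃                      
  ┃  1⚑1  1■■               ┃                      
  ┃                         ┃                      
  ┃                         ┃                      
  ┗━━━━━━━━━━━━━━━━━━━━━━━━━┛                      
                                                   
                                                   


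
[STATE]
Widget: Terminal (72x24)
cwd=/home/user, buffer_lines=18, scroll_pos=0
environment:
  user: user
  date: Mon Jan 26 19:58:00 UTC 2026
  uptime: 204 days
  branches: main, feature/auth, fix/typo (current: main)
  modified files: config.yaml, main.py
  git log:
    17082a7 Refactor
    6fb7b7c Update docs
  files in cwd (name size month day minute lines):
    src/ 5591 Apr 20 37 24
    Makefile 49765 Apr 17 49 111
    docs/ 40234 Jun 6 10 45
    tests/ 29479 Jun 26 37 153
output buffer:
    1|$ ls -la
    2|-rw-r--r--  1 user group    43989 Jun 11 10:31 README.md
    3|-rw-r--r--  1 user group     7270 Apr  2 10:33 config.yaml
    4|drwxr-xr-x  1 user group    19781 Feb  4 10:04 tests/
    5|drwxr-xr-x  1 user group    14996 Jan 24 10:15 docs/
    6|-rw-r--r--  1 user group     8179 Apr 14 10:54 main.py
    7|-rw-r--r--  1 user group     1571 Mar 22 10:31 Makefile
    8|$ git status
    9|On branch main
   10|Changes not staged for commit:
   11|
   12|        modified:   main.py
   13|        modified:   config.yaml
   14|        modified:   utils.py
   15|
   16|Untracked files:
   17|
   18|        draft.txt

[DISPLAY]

$ ls -la                                                                
-rw-r--r--  1 user group    43989 Jun 11 10:31 README.md                
-rw-r--r--  1 user group     7270 Apr  2 10:33 config.yaml              
drwxr-xr-x  1 user group    19781 Feb  4 10:04 tests/                   
drwxr-xr-x  1 user group    14996 Jan 24 10:15 docs/                    
-rw-r--r--  1 user group     8179 Apr 14 10:54 main.py                  
-rw-r--r--  1 user group     1571 Mar 22 10:31 Makefile                 
$ git status                                                            
On branch main                                                          
Changes not staged for commit:                                          
                                                                        
        modified:   main.py                                             
        modified:   config.yaml                                         
        modified:   utils.py                                            
                                                                        
Untracked files:                                                        
                                                                        
        draft.txt                                                       
$ █                                                                     
                                                                        
                                                                        
                                                                        
                                                                        
                                                                        


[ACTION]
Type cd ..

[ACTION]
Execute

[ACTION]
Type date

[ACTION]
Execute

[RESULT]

$ ls -la                                                                
-rw-r--r--  1 user group    43989 Jun 11 10:31 README.md                
-rw-r--r--  1 user group     7270 Apr  2 10:33 config.yaml              
drwxr-xr-x  1 user group    19781 Feb  4 10:04 tests/                   
drwxr-xr-x  1 user group    14996 Jan 24 10:15 docs/                    
-rw-r--r--  1 user group     8179 Apr 14 10:54 main.py                  
-rw-r--r--  1 user group     1571 Mar 22 10:31 Makefile                 
$ git status                                                            
On branch main                                                          
Changes not staged for commit:                                          
                                                                        
        modified:   main.py                                             
        modified:   config.yaml                                         
        modified:   utils.py                                            
                                                                        
Untracked files:                                                        
                                                                        
        draft.txt                                                       
$ cd ..                                                                 
                                                                        
$ date                                                                  
Mon Jan 26 19:58:00 UTC 2026                                            
$ █                                                                     
                                                                        


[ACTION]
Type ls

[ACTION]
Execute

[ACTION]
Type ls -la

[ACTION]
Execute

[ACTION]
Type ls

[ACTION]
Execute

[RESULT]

On branch main                                                          
Changes not staged for commit:                                          
                                                                        
        modified:   main.py                                             
        modified:   config.yaml                                         
        modified:   utils.py                                            
                                                                        
Untracked files:                                                        
                                                                        
        draft.txt                                                       
$ cd ..                                                                 
                                                                        
$ date                                                                  
Mon Jan 26 19:58:00 UTC 2026                                            
$ ls                                                                    
src/  Makefile  docs/  tests/                                           
$ ls -la                                                                
drwxr-xr-x  1 user group     5591 Apr 20 10:37 src/                     
-rw-r--r--  1 user group    49765 Apr 17 10:49 Makefile                 
drwxr-xr-x  1 user group    40234 Jun  6 10:10 docs/                    
drwxr-xr-x  1 user group    29479 Jun 26 10:37 tests/                   
$ ls                                                                    
src/  Makefile  docs/  tests/                                           
$ █                                                                     


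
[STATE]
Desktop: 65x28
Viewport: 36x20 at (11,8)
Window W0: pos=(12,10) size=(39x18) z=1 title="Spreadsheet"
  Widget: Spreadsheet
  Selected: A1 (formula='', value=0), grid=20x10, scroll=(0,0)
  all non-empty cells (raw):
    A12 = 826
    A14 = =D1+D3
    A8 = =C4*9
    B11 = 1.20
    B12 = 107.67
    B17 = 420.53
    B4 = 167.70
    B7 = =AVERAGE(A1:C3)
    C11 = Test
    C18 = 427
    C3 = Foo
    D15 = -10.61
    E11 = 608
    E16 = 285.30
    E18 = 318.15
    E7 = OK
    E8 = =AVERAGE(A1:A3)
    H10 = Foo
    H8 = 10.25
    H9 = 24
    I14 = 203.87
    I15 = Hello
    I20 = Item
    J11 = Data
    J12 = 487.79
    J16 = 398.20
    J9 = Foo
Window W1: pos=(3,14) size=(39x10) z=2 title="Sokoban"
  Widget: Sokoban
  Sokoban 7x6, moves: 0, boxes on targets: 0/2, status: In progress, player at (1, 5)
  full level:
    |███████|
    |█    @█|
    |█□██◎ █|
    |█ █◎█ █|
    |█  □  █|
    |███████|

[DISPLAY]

                                    
                                    
 ┏━━━━━━━━━━━━━━━━━━━━━━━━━━━━━━━━━━
 ┃ Spreadsheet                      
 ┠──────────────────────────────────
 ┃A1:                               
━━━━━━━━━━━━━━━━━━━━━━━━━━━━━━┓  D  
n                             ┃-----
──────────────────────────────┨     
                              ┃     
                              ┃     
                              ┃     
                              ┃     
                              ┃     
                              ┃     
━━━━━━━━━━━━━━━━━━━━━━━━━━━━━━┛     
 ┃  9        0       0       0      
 ┃ 10        0       0       0      
 ┃ 11        0    1.20Test          
 ┗━━━━━━━━━━━━━━━━━━━━━━━━━━━━━━━━━━


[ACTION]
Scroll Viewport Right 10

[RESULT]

                                    
                                    
━━━━━━━━━━━━━━━━━━━━━━━━━━━━━┓      
heet                         ┃      
─────────────────────────────┨      
                             ┃      
━━━━━━━━━━━━━━━━━━━━┓  D     ┃      
                    ┃--------┃      
────────────────────┨      0 ┃      
                    ┃      0 ┃      
                    ┃      0 ┃      
                    ┃      0 ┃      
                    ┃      0 ┃      
                    ┃      0 ┃      
                    ┃      0O┃      
━━━━━━━━━━━━━━━━━━━━┛      0 ┃      
   0       0       0       0 ┃      
   0       0       0       0 ┃      
   0    1.20Test           0 ┃      
━━━━━━━━━━━━━━━━━━━━━━━━━━━━━┛      


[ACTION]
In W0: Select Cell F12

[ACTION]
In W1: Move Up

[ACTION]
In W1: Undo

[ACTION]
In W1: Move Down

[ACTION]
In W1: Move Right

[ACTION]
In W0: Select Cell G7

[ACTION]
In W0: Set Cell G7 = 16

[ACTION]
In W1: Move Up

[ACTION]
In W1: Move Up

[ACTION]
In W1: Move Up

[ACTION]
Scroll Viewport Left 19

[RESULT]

                                    
                                    
          ┏━━━━━━━━━━━━━━━━━━━━━━━━━
          ┃ Spreadsheet             
          ┠─────────────────────────
          ┃G7: 16                   
 ┏━━━━━━━━━━━━━━━━━━━━━━━━━━━━━━━━━━
 ┃ Sokoban                          
 ┠──────────────────────────────────
 ┃███████                           
 ┃█    @█                           
 ┃█□██◎ █                           
 ┃█ █◎█ █                           
 ┃█  □  █                           
 ┃███████                           
 ┗━━━━━━━━━━━━━━━━━━━━━━━━━━━━━━━━━━
          ┃  9        0       0     
          ┃ 10        0       0     
          ┃ 11        0    1.20Test 
          ┗━━━━━━━━━━━━━━━━━━━━━━━━━
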